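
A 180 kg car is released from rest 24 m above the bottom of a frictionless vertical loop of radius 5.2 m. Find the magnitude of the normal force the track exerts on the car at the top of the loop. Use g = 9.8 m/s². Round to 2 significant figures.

Energy from release to top (height 2r): mgh = ½mv_top² + mg(2r)
v_top² = 2g(h − 2r) = 2(9.8)(24 − 10.40) = 266.56 m²/s²
At the top, both N and weight point toward the centre: N + mg = mv_top²/r
N = m(v_top²/r − g) = 180(266.56/5.2 − 9.8) = 7463 N

N = 7500 N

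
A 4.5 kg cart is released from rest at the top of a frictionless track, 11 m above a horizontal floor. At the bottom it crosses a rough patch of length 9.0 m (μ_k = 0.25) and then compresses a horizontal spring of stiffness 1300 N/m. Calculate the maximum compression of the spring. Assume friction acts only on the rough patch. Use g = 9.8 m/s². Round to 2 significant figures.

Initial energy: E₁ = mgh = (4.5)(9.8)(11) = 485.10 J
Friction removes W_f = μ_k mg d = (0.25)(4.5)(9.8)(9.0) = 99.23 J
Energy reaching the spring: E = 485.10 − 99.23 = 385.88 J
At max compression ½kx² = E ⇒ x = √(2E/k) = √(2 × 385.88/1300) = 0.7705 m

x = 0.77 m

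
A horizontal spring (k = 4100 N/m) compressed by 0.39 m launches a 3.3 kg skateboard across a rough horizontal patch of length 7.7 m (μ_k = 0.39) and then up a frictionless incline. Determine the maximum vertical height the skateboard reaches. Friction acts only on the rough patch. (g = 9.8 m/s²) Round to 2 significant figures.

h = 6.6 m

Spring energy: E₀ = ½kx² = ½(4100)(0.39)² = 311.81 J
Friction: W_f = μ_k mg d = (0.39)(3.3)(9.8)(7.7) = 97.12 J
Energy at base of ramp: E = 311.81 − 97.12 = 214.69 J
At max height all remaining energy is PE: mgh = E ⇒ h = E/(mg) = 214.69/(3.3 × 9.8) = 6.638 m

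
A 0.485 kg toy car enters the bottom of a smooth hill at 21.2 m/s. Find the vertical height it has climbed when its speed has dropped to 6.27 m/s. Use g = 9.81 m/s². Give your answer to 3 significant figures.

Conservation of energy: ½mv₁² = ½mv₂² + mgh
h = (v₁² − v₂²)/(2g) = (21.2² − 6.27²)/(2 × 9.81) = 20.90 m

h = 20.9 m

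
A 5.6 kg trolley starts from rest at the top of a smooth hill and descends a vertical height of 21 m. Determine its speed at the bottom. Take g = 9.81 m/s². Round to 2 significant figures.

v = 20 m/s

Mechanical energy is conserved (no friction): mgh = ½mv²
v = √(2gh) = √(2 × 9.81 × 21) = √412.02 = 20.30 m/s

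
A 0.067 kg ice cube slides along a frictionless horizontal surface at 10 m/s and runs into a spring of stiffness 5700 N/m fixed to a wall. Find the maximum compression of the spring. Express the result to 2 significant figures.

x = 0.034 m

All KE is stored as spring PE at maximum compression: ½mv² = ½kx²
x = v√(m/k) = 10 × √(0.067/5700) = 0.03428 m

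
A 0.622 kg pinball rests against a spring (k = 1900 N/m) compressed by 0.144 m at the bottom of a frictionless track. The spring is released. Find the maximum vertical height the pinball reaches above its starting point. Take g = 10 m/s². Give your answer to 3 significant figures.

All spring PE becomes gravitational PE at the highest point: ½kx² = mgh
h = kx²/(2mg) = (1900)(0.144)²/(2 × 0.622 × 10) = 3.167 m

h = 3.17 m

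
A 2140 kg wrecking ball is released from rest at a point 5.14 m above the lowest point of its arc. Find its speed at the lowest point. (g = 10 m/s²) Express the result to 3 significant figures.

Energy conservation between the two points: mgh = ½mv²
v = √(2gh) = √(2 × 10 × 5.14) = √102.80 = 10.14 m/s

v = 10.1 m/s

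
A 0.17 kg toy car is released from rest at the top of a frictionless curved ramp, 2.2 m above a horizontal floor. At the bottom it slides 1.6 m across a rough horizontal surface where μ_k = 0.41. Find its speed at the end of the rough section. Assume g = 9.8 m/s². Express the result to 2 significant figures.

Applying the work–energy principle:
mgh = ½mv² + μ_k m g d
W_f = μ_k mg d = (0.41)(0.17)(9.8)(1.6) = 1.093 J
½mv² = mgh − W_f = 3.6652 − 1.093 = 2.5723 J
v = √(2 × 2.5723/0.17) = 5.501 m/s

v = 5.5 m/s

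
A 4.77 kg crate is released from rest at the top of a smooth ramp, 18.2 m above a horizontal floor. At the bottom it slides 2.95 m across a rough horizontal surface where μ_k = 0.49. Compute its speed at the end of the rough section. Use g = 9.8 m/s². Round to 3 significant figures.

Applying the work–energy principle:
mgh = ½mv² + μ_k m g d
W_f = μ_k mg d = (0.49)(4.77)(9.8)(2.95) = 67.57 J
½mv² = mgh − W_f = 850.78 − 67.57 = 783.21 J
v = √(2 × 783.21/4.77) = 18.12 m/s

v = 18.1 m/s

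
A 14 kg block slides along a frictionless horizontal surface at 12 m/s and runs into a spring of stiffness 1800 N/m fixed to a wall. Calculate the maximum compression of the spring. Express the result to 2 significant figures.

x = 1.1 m

At max compression the block is momentarily at rest: ½mv² = ½kx²
x = v√(m/k) = 12 × √(14/1800) = 1.058 m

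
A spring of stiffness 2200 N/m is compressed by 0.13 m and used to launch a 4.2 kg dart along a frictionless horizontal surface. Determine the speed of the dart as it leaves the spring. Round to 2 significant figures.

Spring PE converts entirely to kinetic energy: ½kx² = ½mv²
v = x√(k/m) = 0.13 × √(2200/4.2) = 2.975 m/s

v = 3.0 m/s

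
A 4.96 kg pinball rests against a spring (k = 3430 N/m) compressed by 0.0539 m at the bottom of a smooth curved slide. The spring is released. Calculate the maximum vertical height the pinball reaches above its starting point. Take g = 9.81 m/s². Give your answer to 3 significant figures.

Energy conservation from release to the highest point: ½kx² = mgh
h = kx²/(2mg) = (3430)(0.0539)²/(2 × 4.96 × 9.81) = 0.1024 m

h = 0.102 m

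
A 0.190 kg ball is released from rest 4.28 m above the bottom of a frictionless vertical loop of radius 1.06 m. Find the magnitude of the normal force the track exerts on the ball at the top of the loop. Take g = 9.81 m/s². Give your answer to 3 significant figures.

N = 5.73 N

Energy from release to top (height 2r): mgh = ½mv_top² + mg(2r)
v_top² = 2g(h − 2r) = 2(9.81)(4.28 − 2.120) = 42.379 m²/s²
At the top, both N and weight point toward the centre: N + mg = mv_top²/r
N = m(v_top²/r − g) = 0.190(42.379/1.06 − 9.81) = 5.732 N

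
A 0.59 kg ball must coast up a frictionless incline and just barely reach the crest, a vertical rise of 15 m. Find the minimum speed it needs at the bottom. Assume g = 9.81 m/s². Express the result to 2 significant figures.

v = 17 m/s

At the top it is momentarily at rest, so all KE converts to PE: ½mv² = mgh
v = √(2gh) = √(2 × 9.81 × 15) = 17.16 m/s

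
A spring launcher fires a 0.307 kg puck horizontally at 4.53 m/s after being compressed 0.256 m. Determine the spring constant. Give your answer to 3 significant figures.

k = 96.1 N/m

Energy stored in the spring equals the launch KE: ½kx² = ½mv²
k = mv²/x² = (0.307)(4.53)²/(0.256)² = 96.13 N/m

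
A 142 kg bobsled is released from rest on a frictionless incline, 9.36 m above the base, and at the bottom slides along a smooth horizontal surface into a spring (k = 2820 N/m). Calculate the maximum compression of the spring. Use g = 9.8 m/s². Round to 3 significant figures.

x = 3.04 m

At max compression the bobsled is momentarily at rest: mgh = ½kx²
x = √(2mgh/k) = √(2 × 142 × 9.8 × 9.36 / 2820) = 3.039 m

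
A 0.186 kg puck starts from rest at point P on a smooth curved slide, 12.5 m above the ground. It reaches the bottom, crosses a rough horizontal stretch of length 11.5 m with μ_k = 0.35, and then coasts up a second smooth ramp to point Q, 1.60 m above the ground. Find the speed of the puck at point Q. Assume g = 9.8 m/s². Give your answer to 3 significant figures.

Energy at P: mgh₁ = (0.186)(9.8)(12.5) = 22.785 J
Friction loss: W_f = μ_k mg d = 7.337 J
At Q: ½mv² + mgh₂ = mgh₁ − W_f
½mv² = 22.785 − 7.337 − 2.9165 = 12.532 J
v = √(2 × 12.532/0.186) = 11.61 m/s

v = 11.6 m/s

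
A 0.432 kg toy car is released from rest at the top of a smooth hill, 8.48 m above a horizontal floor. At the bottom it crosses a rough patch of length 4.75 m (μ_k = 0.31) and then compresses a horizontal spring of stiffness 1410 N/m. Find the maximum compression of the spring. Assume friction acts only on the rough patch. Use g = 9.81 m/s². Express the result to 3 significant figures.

x = 0.205 m

Initial energy: E₁ = mgh = (0.432)(9.81)(8.48) = 35.938 J
Friction removes W_f = μ_k mg d = (0.31)(0.432)(9.81)(4.75) = 6.240 J
Energy reaching the spring: E = 35.938 − 6.240 = 29.697 J
At max compression ½kx² = E ⇒ x = √(2E/k) = √(2 × 29.697/1410) = 0.2052 m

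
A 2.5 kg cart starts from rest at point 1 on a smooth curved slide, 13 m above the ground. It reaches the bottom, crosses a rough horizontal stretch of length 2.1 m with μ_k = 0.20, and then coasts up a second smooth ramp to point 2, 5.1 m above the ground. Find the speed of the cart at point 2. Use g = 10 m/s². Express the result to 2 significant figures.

Energy at 1: mgh₁ = (2.5)(10)(13) = 325.00 J
Friction loss: W_f = μ_k mg d = 10.50 J
At 2: ½mv² + mgh₂ = mgh₁ − W_f
½mv² = 325.00 − 10.50 − 127.50 = 187.00 J
v = √(2 × 187.00/2.5) = 12.23 m/s

v = 12 m/s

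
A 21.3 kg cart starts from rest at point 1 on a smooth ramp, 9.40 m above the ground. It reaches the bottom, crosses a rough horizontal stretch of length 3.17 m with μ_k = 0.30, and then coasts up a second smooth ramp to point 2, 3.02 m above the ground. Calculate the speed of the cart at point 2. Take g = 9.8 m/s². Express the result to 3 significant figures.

v = 10.3 m/s

Energy at 1: mgh₁ = (21.3)(9.8)(9.40) = 1962.2 J
Friction loss: W_f = μ_k mg d = 198.5 J
At 2: ½mv² + mgh₂ = mgh₁ − W_f
½mv² = 1962.2 − 198.5 − 630.39 = 1133.2 J
v = √(2 × 1133.2/21.3) = 10.32 m/s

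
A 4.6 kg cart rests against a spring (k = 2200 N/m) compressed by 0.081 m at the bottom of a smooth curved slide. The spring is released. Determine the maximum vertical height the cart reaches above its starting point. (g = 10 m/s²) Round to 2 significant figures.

h = 0.16 m

At maximum height the cart is at rest, so ½kx² = mgh
h = kx²/(2mg) = (2200)(0.081)²/(2 × 4.6 × 10) = 0.1569 m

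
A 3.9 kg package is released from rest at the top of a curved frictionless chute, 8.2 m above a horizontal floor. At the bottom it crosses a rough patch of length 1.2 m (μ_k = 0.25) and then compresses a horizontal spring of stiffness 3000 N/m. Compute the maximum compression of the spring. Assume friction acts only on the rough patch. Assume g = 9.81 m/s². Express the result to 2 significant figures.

Initial energy: E₁ = mgh = (3.9)(9.81)(8.2) = 313.72 J
Friction removes W_f = μ_k mg d = (0.25)(3.9)(9.81)(1.2) = 11.48 J
Energy reaching the spring: E = 313.72 − 11.48 = 302.25 J
At max compression ½kx² = E ⇒ x = √(2E/k) = √(2 × 302.25/3000) = 0.4489 m

x = 0.45 m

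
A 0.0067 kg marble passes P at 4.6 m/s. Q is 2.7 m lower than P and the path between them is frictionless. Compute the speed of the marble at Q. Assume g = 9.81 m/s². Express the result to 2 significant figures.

v = 8.6 m/s

Mechanical energy is conserved (no friction): ½mv₀² + mgh = ½mv²
v² = v₀² + 2gh = (4.6)² + 2(9.81)(2.7) = 74.134
v = √74.134 = 8.610 m/s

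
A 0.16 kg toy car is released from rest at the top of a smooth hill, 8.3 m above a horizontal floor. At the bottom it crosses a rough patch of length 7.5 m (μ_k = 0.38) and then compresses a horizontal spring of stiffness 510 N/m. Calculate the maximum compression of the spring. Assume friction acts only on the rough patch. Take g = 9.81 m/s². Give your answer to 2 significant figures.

Initial energy: E₁ = mgh = (0.16)(9.81)(8.3) = 13.028 J
Friction removes W_f = μ_k mg d = (0.38)(0.16)(9.81)(7.5) = 4.473 J
Energy reaching the spring: E = 13.028 − 4.473 = 8.5543 J
At max compression ½kx² = E ⇒ x = √(2E/k) = √(2 × 8.5543/510) = 0.1832 m

x = 0.18 m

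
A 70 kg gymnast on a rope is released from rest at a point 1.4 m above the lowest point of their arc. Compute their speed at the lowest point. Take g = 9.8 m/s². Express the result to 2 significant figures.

v = 5.2 m/s

By conservation of mechanical energy, mgh = ½mv²
v = √(2gh) = √(2 × 9.8 × 1.4) = √27.440 = 5.238 m/s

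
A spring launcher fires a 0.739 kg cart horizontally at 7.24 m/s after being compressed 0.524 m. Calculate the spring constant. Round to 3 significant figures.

Energy stored in the spring equals the launch KE: ½kx² = ½mv²
k = mv²/x² = (0.739)(7.24)²/(0.524)² = 141.1 N/m

k = 141 N/m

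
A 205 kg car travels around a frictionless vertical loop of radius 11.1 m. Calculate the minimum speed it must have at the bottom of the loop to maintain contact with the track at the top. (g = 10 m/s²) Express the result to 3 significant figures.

v = 23.6 m/s

At the top: mg = mv_top²/r ⇒ v_top² = gr = 111.0 m²/s²
Energy from bottom to top (height 2r): ½mv_bot² = ½mv_top² + mg(2r)
v_bot² = gr + 4gr = 5gr = 555.0
v_bot = √(5gr) = 23.56 m/s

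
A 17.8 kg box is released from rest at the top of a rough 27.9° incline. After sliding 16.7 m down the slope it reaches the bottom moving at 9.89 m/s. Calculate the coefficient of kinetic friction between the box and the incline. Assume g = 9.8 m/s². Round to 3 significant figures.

μ_k = 0.191

mgh = ½mv² + μ_k (mg cosθ) L, with h = L sinθ
mgL sinθ = 1363.1 J; ½mv² = 870.53 J
W_f = 1363.1 − 870.53 = 492.6 J
μ_k = W_f/(mg cosθ · L) = 492.6/(154.2 × 16.7) = 0.1913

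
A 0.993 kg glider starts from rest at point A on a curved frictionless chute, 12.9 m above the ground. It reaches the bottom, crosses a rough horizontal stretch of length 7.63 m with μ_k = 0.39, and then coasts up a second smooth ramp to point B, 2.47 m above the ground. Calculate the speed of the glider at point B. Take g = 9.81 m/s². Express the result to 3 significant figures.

Energy at A: mgh₁ = (0.993)(9.81)(12.9) = 125.66 J
Friction loss: W_f = μ_k mg d = 28.99 J
At B: ½mv² + mgh₂ = mgh₁ − W_f
½mv² = 125.66 − 28.99 − 24.061 = 72.615 J
v = √(2 × 72.615/0.993) = 12.09 m/s

v = 12.1 m/s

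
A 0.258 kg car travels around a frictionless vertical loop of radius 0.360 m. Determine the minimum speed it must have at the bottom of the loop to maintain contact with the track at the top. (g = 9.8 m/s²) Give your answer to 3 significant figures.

v = 4.20 m/s

At the top: mg = mv_top²/r ⇒ v_top² = gr = 3.528 m²/s²
Energy from bottom to top (height 2r): ½mv_bot² = ½mv_top² + mg(2r)
v_bot² = gr + 4gr = 5gr = 17.64
v_bot = √(5gr) = 4.200 m/s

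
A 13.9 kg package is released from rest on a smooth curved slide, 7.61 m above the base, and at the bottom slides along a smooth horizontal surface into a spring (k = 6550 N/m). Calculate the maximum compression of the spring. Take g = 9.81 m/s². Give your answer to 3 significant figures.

x = 0.563 m

Gravitational PE at the top equals spring PE at max compression: mgh = ½kx²
x = √(2mgh/k) = √(2 × 13.9 × 9.81 × 7.61 / 6550) = 0.5629 m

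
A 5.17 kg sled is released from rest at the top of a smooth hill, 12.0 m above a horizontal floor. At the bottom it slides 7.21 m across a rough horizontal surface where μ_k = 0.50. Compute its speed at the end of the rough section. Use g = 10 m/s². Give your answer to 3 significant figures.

Applying the work–energy principle:
mgh = ½mv² + μ_k m g d
W_f = μ_k mg d = (0.50)(5.17)(10)(7.21) = 186.4 J
½mv² = mgh − W_f = 620.40 − 186.4 = 434.02 J
v = √(2 × 434.02/5.17) = 12.96 m/s

v = 13.0 m/s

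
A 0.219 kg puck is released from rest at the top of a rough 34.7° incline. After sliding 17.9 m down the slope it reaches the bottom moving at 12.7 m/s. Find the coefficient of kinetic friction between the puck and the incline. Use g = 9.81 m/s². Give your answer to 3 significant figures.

Energy balance down the incline: mg L sinθ − ½mv² = μ_k (mg cosθ) L
mgL sinθ = 21.892 J; ½mv² = 17.661 J
W_f = 21.892 − 17.661 = 4.231 J
μ_k = W_f/(mg cosθ · L) = 4.231/(1.766 × 17.9) = 0.1338

μ_k = 0.134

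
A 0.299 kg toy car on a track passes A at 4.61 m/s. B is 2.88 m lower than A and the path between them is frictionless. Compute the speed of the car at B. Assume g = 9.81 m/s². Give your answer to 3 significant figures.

Equating total energy at the two states: ½mv₀² + mgh = ½mv²
The mass cancels from both sides.
v² = v₀² + 2gh = (4.61)² + 2(9.81)(2.88) = 77.758
v = √77.758 = 8.818 m/s

v = 8.82 m/s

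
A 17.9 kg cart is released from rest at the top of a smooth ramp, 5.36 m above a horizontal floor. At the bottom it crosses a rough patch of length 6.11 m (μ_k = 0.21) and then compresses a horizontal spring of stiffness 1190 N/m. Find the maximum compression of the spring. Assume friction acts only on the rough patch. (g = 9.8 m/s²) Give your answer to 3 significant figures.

x = 1.10 m

Initial energy: E₁ = mgh = (17.9)(9.8)(5.36) = 940.25 J
Friction removes W_f = μ_k mg d = (0.21)(17.9)(9.8)(6.11) = 225.1 J
Energy reaching the spring: E = 940.25 − 225.1 = 715.17 J
At max compression ½kx² = E ⇒ x = √(2E/k) = √(2 × 715.17/1190) = 1.096 m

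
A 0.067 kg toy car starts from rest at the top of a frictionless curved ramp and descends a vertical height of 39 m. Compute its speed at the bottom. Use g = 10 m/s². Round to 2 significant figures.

v = 28 m/s

By conservation of mechanical energy, mgh = ½mv²
The mass cancels from both sides.
v = √(2gh) = √(2 × 10 × 39) = √780.00 = 27.93 m/s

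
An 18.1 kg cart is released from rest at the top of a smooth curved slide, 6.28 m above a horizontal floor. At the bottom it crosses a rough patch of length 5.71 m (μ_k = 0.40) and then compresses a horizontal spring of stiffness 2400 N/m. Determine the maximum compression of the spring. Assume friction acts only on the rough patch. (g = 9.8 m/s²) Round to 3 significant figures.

Initial energy: E₁ = mgh = (18.1)(9.8)(6.28) = 1113.9 J
Friction removes W_f = μ_k mg d = (0.40)(18.1)(9.8)(5.71) = 405.1 J
Energy reaching the spring: E = 1113.9 − 405.1 = 708.81 J
At max compression ½kx² = E ⇒ x = √(2E/k) = √(2 × 708.81/2400) = 0.7686 m

x = 0.769 m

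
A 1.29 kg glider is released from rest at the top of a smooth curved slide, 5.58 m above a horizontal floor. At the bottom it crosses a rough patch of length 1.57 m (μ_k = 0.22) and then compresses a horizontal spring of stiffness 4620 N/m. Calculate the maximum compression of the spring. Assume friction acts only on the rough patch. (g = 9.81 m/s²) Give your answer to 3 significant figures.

x = 0.169 m

Initial energy: E₁ = mgh = (1.29)(9.81)(5.58) = 70.614 J
Friction removes W_f = μ_k mg d = (0.22)(1.29)(9.81)(1.57) = 4.371 J
Energy reaching the spring: E = 70.614 − 4.371 = 66.243 J
At max compression ½kx² = E ⇒ x = √(2E/k) = √(2 × 66.243/4620) = 0.1693 m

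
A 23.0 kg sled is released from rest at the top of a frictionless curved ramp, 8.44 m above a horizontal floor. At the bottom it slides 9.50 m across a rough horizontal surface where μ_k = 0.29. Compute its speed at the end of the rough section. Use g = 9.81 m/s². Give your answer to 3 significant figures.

v = 10.6 m/s

Energy bookkeeping (friction removes W_f = μ_k N d):
mgh = ½mv² + μ_k m g d
W_f = μ_k mg d = (0.29)(23.0)(9.81)(9.50) = 621.6 J
½mv² = mgh − W_f = 1904.3 − 621.6 = 1282.7 J
v = √(2 × 1282.7/23.0) = 10.56 m/s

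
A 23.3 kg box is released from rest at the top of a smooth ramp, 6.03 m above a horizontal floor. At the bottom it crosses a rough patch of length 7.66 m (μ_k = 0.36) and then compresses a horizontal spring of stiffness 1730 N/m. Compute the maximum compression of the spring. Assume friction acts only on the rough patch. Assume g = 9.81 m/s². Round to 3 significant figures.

x = 0.930 m

Initial energy: E₁ = mgh = (23.3)(9.81)(6.03) = 1378.3 J
Friction removes W_f = μ_k mg d = (0.36)(23.3)(9.81)(7.66) = 630.3 J
Energy reaching the spring: E = 1378.3 − 630.3 = 747.98 J
At max compression ½kx² = E ⇒ x = √(2E/k) = √(2 × 747.98/1730) = 0.9299 m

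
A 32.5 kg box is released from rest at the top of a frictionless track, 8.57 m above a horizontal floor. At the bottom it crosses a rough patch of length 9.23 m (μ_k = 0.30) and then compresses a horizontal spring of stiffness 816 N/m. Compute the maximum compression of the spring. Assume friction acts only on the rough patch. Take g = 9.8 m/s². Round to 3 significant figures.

Initial energy: E₁ = mgh = (32.5)(9.8)(8.57) = 2729.5 J
Friction removes W_f = μ_k mg d = (0.30)(32.5)(9.8)(9.23) = 881.9 J
Energy reaching the spring: E = 2729.5 − 881.9 = 1847.6 J
At max compression ½kx² = E ⇒ x = √(2E/k) = √(2 × 1847.6/816) = 2.128 m

x = 2.13 m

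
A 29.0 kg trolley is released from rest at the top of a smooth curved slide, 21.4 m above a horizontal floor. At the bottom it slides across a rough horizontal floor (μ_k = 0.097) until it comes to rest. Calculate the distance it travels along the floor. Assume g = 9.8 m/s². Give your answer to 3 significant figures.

Energy bookkeeping (friction removes W_f = μ_k N d):
At rest all PE has been dissipated by friction: mgh = μ_k m g d
d = h/μ_k = 21.4/0.097 = 220.6 m

d = 221 m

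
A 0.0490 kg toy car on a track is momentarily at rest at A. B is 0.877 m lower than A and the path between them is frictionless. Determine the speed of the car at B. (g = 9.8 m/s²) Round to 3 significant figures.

By conservation of mechanical energy, mgh = ½mv²
The mass cancels from both sides.
v = √(2gh) = √(2 × 9.8 × 0.877) = √17.189 = 4.146 m/s

v = 4.15 m/s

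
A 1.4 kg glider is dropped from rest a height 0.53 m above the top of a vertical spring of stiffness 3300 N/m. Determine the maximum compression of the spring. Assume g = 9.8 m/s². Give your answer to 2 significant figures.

Measuring PE from the top of the relaxed spring, at max compression the glider has dropped H + x with zero KE, so:
mg(H + x) = ½kx²
½(3300)x² − (1.4)(9.8)x − (1.4)(9.8)(0.53) = 0
1650x² − 13.72x − 7.272 = 0
x = [13.72 + √(188.2 + 47993)]/(2 × 1650) = 0.07067 m

x = 0.071 m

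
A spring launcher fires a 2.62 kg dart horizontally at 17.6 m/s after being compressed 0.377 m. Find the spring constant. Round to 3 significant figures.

k = 5710 N/m

Energy stored in the spring equals the launch KE: ½kx² = ½mv²
k = mv²/x² = (2.62)(17.6)²/(0.377)² = 5710 N/m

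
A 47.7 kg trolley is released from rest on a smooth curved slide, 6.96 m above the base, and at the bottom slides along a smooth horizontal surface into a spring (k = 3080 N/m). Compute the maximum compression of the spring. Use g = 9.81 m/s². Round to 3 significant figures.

x = 1.45 m

Gravitational PE at the top equals spring PE at max compression: mgh = ½kx²
x = √(2mgh/k) = √(2 × 47.7 × 9.81 × 6.96 / 3080) = 1.454 m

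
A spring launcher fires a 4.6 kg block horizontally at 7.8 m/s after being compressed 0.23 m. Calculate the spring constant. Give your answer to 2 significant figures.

k = 5300 N/m

Spring PE at full compression equals KE at release: ½kx² = ½mv²
k = mv²/x² = (4.6)(7.8)²/(0.23)² = 5290 N/m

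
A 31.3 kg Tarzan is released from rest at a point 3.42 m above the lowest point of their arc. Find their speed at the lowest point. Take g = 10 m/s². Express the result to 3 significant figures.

Energy conservation between the two points: mgh = ½mv²
The mass cancels from both sides.
v = √(2gh) = √(2 × 10 × 3.42) = √68.400 = 8.270 m/s

v = 8.27 m/s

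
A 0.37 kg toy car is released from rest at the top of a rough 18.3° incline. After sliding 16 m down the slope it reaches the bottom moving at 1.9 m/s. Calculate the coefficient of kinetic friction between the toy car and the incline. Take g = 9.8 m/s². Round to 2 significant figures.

μ_k = 0.32

The energy dissipated by friction is the PE lost minus the KE gained:
mgL sinθ = 18.217 J; ½mv² = 0.66785 J
W_f = 18.217 − 0.66785 = 17.55 J
μ_k = W_f/(mg cosθ · L) = 17.55/(3.443 × 16) = 0.3186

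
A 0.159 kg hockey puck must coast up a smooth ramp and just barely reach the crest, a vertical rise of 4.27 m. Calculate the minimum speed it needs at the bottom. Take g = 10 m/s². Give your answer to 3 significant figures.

At the top it is momentarily at rest, so all KE converts to PE: ½mv² = mgh
v = √(2gh) = √(2 × 10 × 4.27) = 9.241 m/s

v = 9.24 m/s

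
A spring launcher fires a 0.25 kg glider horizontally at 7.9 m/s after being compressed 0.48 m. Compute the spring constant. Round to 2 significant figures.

½kx² = ½mv²
k = mv²/x² = (0.25)(7.9)²/(0.48)² = 67.72 N/m

k = 68 N/m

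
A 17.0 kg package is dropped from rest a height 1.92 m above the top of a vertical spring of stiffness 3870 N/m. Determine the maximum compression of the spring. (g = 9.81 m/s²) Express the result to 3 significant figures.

Take the reference level at the top of the uncompressed spring. At max compression the package has fallen H + x and is momentarily at rest:
mg(H + x) = ½kx²
½(3870)x² − (17.0)(9.81)x − (17.0)(9.81)(1.92) = 0
1935x² − 166.8x − 320.2 = 0
x = [166.8 + √(27812 + 2.4783e+06)]/(2 × 1935) = 0.4522 m

x = 0.452 m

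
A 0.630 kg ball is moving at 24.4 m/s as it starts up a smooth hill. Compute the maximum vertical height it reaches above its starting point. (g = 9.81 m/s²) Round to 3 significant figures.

h = 30.3 m

Setting KE at the bottom equal to PE gained: ½mv² = mgh
h = v²/(2g) = 24.4²/(2 × 9.81) = 30.34 m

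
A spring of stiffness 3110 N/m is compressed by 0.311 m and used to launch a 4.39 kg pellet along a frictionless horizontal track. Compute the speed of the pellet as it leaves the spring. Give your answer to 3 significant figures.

Conservation of energy: ½kx² = ½mv²
v = x√(k/m) = 0.311 × √(3110/4.39) = 8.278 m/s

v = 8.28 m/s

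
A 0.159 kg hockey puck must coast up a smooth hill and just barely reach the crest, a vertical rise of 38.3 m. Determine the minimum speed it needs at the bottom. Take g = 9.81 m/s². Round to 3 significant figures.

At the top it is momentarily at rest, so all KE converts to PE: ½mv² = mgh
v = √(2gh) = √(2 × 9.81 × 38.3) = 27.41 m/s

v = 27.4 m/s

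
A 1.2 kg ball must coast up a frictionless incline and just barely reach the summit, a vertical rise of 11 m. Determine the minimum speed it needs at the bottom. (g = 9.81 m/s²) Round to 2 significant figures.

v = 15 m/s

At the top it is momentarily at rest, so all KE converts to PE: ½mv² = mgh
v = √(2gh) = √(2 × 9.81 × 11) = 14.69 m/s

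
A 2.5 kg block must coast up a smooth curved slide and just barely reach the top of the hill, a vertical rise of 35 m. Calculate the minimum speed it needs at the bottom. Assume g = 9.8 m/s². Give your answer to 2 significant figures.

v = 26 m/s

At the top it is momentarily at rest, so all KE converts to PE: ½mv² = mgh
v = √(2gh) = √(2 × 9.8 × 35) = 26.19 m/s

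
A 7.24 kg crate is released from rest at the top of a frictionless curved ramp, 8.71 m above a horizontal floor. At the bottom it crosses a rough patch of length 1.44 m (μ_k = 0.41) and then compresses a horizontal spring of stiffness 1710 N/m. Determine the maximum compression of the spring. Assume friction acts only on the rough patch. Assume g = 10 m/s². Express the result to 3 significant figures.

Initial energy: E₁ = mgh = (7.24)(10)(8.71) = 630.60 J
Friction removes W_f = μ_k mg d = (0.41)(7.24)(10)(1.44) = 42.74 J
Energy reaching the spring: E = 630.60 − 42.74 = 587.86 J
At max compression ½kx² = E ⇒ x = √(2E/k) = √(2 × 587.86/1710) = 0.8292 m

x = 0.829 m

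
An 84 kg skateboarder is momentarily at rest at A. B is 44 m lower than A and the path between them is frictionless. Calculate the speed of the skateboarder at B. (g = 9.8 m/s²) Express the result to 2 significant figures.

v = 29 m/s

By conservation of mechanical energy, mgh = ½mv²
v = √(2gh) = √(2 × 9.8 × 44) = √862.40 = 29.37 m/s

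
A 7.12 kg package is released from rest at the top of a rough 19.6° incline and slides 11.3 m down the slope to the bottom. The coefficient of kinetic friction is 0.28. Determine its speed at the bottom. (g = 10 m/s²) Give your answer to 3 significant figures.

Taking the bottom as reference, mgh = ½mv² + μ_k N L with h = L sinθ, N = mg cosθ:
mgh = mgL sinθ = (7.12)(10)(11.3)sin19.6° = 269.89 J
W_f = μ_k mg cosθ · L = (0.28)(7.12)(10)cos19.6°·11.3 = 212.2 J
½mv² = 269.89 − 212.2 = 57.667 J
v = √(2 × 57.667/7.12) = 4.025 m/s

v = 4.02 m/s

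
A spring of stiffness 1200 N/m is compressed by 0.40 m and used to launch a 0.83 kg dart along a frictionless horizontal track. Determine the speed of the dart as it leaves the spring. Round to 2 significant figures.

Conservation of energy: ½kx² = ½mv²
v = x√(k/m) = 0.40 × √(1200/0.83) = 15.21 m/s

v = 15 m/s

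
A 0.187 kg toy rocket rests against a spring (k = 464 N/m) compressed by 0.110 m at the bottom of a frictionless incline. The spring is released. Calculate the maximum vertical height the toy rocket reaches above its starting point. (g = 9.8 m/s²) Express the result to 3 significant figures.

h = 1.53 m

Energy conservation from release to the highest point: ½kx² = mgh
h = kx²/(2mg) = (464)(0.110)²/(2 × 0.187 × 9.8) = 1.532 m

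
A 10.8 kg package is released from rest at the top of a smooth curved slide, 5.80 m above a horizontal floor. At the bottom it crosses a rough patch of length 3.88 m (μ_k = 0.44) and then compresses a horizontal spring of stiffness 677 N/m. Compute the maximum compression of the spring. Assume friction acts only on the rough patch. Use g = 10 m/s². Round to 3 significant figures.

Initial energy: E₁ = mgh = (10.8)(10)(5.80) = 626.40 J
Friction removes W_f = μ_k mg d = (0.44)(10.8)(10)(3.88) = 184.4 J
Energy reaching the spring: E = 626.40 − 184.4 = 442.02 J
At max compression ½kx² = E ⇒ x = √(2E/k) = √(2 × 442.02/677) = 1.143 m

x = 1.14 m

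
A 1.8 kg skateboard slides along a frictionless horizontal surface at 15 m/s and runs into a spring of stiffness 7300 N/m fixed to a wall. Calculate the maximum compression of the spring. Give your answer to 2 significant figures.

x = 0.24 m

All KE is stored as spring PE at maximum compression: ½mv² = ½kx²
x = v√(m/k) = 15 × √(1.8/7300) = 0.2355 m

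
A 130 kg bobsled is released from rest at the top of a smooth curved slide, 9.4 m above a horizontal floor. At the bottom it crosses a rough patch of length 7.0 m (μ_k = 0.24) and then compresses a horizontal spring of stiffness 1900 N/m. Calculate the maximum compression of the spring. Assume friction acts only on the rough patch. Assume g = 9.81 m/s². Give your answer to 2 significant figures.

Initial energy: E₁ = mgh = (130)(9.81)(9.4) = 11988 J
Friction removes W_f = μ_k mg d = (0.24)(130)(9.81)(7.0) = 2143 J
Energy reaching the spring: E = 11988 − 2143 = 9845.3 J
At max compression ½kx² = E ⇒ x = √(2E/k) = √(2 × 9845.3/1900) = 3.219 m

x = 3.2 m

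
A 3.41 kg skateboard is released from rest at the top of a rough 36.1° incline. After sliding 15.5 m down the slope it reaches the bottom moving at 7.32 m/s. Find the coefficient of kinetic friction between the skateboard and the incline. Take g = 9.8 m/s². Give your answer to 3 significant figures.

mgh = ½mv² + μ_k (mg cosθ) L, with h = L sinθ
mgL sinθ = 305.19 J; ½mv² = 91.358 J
W_f = 305.19 − 91.358 = 213.8 J
μ_k = W_f/(mg cosθ · L) = 213.8/(27.00 × 15.5) = 0.5109

μ_k = 0.511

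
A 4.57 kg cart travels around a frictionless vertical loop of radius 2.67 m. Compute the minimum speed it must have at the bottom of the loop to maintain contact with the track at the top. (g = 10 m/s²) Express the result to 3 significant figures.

v = 11.6 m/s

At the top: mg = mv_top²/r ⇒ v_top² = gr = 26.70 m²/s²
Energy from bottom to top (height 2r): ½mv_bot² = ½mv_top² + mg(2r)
v_bot² = gr + 4gr = 5gr = 133.5
v_bot = √(5gr) = 11.55 m/s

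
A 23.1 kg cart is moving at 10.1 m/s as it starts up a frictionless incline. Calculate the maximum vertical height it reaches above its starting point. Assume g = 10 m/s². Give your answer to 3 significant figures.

h = 5.10 m

Setting KE at the bottom equal to PE gained: ½mv² = mgh
h = v²/(2g) = 10.1²/(2 × 10) = 5.100 m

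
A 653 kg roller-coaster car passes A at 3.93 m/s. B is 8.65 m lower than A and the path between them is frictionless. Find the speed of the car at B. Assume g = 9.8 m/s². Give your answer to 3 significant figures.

v = 13.6 m/s

Mechanical energy is conserved (no friction): ½mv₀² + mgh = ½mv²
v² = v₀² + 2gh = (3.93)² + 2(9.8)(8.65) = 184.98
v = √184.98 = 13.60 m/s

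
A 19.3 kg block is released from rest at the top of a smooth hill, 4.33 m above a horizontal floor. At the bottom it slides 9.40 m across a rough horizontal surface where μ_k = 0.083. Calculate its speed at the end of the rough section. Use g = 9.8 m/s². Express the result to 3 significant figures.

Energy at the top = energy at the end + work done against friction:
mgh = ½mv² + μ_k m g d
W_f = μ_k mg d = (0.083)(19.3)(9.8)(9.40) = 147.6 J
½mv² = mgh − W_f = 818.98 − 147.6 = 671.41 J
v = √(2 × 671.41/19.3) = 8.341 m/s

v = 8.34 m/s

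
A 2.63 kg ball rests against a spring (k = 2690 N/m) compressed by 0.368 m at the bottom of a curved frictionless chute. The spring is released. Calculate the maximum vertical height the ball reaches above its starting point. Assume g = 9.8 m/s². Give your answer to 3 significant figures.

h = 7.07 m

All spring PE becomes gravitational PE at the highest point: ½kx² = mgh
h = kx²/(2mg) = (2690)(0.368)²/(2 × 2.63 × 9.8) = 7.067 m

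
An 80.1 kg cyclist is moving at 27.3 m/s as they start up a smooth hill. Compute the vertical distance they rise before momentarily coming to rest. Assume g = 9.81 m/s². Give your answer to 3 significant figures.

Setting KE at the bottom equal to PE gained: ½mv² = mgh
h = v²/(2g) = 27.3²/(2 × 9.81) = 37.99 m

h = 38.0 m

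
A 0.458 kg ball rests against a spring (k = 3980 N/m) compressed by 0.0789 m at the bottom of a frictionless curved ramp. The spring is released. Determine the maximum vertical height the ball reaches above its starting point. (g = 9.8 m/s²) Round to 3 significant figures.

h = 2.76 m

At maximum height the ball is at rest, so ½kx² = mgh
h = kx²/(2mg) = (3980)(0.0789)²/(2 × 0.458 × 9.8) = 2.760 m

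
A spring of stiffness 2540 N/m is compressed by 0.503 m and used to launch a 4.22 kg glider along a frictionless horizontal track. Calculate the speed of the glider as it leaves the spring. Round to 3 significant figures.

Spring PE converts entirely to kinetic energy: ½kx² = ½mv²
v = x√(k/m) = 0.503 × √(2540/4.22) = 12.34 m/s

v = 12.3 m/s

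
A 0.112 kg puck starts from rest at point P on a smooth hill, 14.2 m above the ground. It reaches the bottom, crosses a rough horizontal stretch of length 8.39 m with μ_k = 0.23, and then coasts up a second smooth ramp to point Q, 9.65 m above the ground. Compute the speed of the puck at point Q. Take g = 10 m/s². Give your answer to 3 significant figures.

v = 7.24 m/s

Energy at P: mgh₁ = (0.112)(10)(14.2) = 15.904 J
Friction loss: W_f = μ_k mg d = 2.161 J
At Q: ½mv² + mgh₂ = mgh₁ − W_f
½mv² = 15.904 − 2.161 − 10.808 = 2.9347 J
v = √(2 × 2.9347/0.112) = 7.239 m/s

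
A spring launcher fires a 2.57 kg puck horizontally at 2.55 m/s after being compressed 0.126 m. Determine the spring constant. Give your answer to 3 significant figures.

½kx² = ½mv²
k = mv²/x² = (2.57)(2.55)²/(0.126)² = 1053 N/m

k = 1050 N/m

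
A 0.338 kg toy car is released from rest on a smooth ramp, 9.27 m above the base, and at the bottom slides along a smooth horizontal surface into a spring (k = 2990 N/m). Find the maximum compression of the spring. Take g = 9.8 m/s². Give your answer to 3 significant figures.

x = 0.143 m

Gravitational PE at the top equals spring PE at max compression: mgh = ½kx²
x = √(2mgh/k) = √(2 × 0.338 × 9.8 × 9.27 / 2990) = 0.1433 m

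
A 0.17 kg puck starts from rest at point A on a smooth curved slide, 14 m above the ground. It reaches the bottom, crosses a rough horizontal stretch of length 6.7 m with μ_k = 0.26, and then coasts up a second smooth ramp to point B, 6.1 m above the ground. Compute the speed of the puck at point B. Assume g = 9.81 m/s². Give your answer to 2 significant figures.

v = 11 m/s

Energy at A: mgh₁ = (0.17)(9.81)(14) = 23.348 J
Friction loss: W_f = μ_k mg d = 2.905 J
At B: ½mv² + mgh₂ = mgh₁ − W_f
½mv² = 23.348 − 2.905 − 10.173 = 10.270 J
v = √(2 × 10.270/0.17) = 10.99 m/s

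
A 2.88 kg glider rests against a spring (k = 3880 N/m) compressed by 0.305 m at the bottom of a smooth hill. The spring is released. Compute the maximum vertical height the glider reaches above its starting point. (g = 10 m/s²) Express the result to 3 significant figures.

h = 6.27 m

Energy conservation from release to the highest point: ½kx² = mgh
h = kx²/(2mg) = (3880)(0.305)²/(2 × 2.88 × 10) = 6.266 m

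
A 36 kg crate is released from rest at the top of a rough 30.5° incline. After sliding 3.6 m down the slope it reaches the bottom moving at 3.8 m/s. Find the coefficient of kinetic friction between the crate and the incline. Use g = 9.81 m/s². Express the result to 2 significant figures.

μ_k = 0.35

The energy dissipated by friction is the PE lost minus the KE gained:
mgL sinθ = 645.27 J; ½mv² = 259.92 J
W_f = 645.27 − 259.92 = 385.4 J
μ_k = W_f/(mg cosθ · L) = 385.4/(304.3 × 3.6) = 0.3518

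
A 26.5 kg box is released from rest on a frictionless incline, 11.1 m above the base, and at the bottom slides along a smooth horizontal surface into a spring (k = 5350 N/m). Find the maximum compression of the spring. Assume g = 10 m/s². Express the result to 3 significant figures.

x = 1.05 m

Energy conservation (no friction) from release to max compression: mgh = ½kx²
x = √(2mgh/k) = √(2 × 26.5 × 10 × 11.1 / 5350) = 1.049 m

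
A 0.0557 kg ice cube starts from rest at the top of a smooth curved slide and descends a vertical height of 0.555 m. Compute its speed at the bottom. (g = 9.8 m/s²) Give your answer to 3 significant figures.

Equating total energy at the two states: mgh = ½mv²
The mass cancels from both sides.
v = √(2gh) = √(2 × 9.8 × 0.555) = √10.878 = 3.298 m/s

v = 3.30 m/s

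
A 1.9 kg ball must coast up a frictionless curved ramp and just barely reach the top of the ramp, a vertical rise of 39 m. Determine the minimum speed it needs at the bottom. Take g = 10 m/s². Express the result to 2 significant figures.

At the top it is momentarily at rest, so all KE converts to PE: ½mv² = mgh
v = √(2gh) = √(2 × 10 × 39) = 27.93 m/s

v = 28 m/s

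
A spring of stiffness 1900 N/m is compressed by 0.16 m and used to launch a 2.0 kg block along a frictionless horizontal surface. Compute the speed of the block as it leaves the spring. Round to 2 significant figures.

v = 4.9 m/s

Conservation of energy: ½kx² = ½mv²
v = x√(k/m) = 0.16 × √(1900/2.0) = 4.932 m/s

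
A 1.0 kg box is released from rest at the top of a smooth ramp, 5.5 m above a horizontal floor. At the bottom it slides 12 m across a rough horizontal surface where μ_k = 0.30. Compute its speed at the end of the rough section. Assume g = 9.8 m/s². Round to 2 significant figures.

v = 6.1 m/s

Energy at the top = energy at the end + work done against friction:
mgh = ½mv² + μ_k m g d
W_f = μ_k mg d = (0.30)(1.0)(9.8)(12) = 35.28 J
½mv² = mgh − W_f = 53.900 − 35.28 = 18.620 J
v = √(2 × 18.620/1.0) = 6.102 m/s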